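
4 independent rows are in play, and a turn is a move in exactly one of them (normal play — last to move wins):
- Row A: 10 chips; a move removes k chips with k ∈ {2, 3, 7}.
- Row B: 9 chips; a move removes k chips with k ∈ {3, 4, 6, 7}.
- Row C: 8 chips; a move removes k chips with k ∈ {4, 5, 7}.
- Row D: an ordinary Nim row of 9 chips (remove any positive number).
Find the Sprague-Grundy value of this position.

Build the Grundy sequence for row A with g(k) = mex{g(k−s) : s ∈ {2, 3, 7}, s ≤ k}:
k:     0  1  2  3  4  5  6  7  8  9 10
g(k):  0  0  1  1  2  0  0  1  1  2  0
So g(10) = 0.
Build the Grundy sequence for row B with g(k) = mex{g(k−s) : s ∈ {3, 4, 6, 7}, s ≤ k}:
g(0) = mex{} = 0
g(1) = mex{} = 0
g(2) = mex{} = 0
g(3) = mex{0} = 1
g(4) = mex{0} = 1
g(5) = mex{0} = 1
g(6) = mex{0,1} = 2
g(7) = mex{0,1} = 2
g(8) = mex{0,1} = 2
g(9) = mex{0,1,2} = 3
So g(9) = 3.
For row C, compute g(0), g(1), … with moves {4, 5, 7}:
k:     0  1  2  3  4  5  6  7  8
g(k):  0  0  0  0  1  1  1  1  2
So g(8) = 2.
Row D is a plain Nim row of size 9, so its Grundy value is 9.
By the Sprague-Grundy theorem, the Grundy value of a sum of independent games is the XOR of the component values.
Combined value = 0 ⊕ 3 ⊕ 2 ⊕ 9 = 8.

8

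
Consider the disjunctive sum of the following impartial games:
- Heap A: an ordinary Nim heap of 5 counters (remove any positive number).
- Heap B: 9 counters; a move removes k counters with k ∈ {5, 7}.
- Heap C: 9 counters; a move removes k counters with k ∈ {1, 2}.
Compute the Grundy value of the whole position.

4

Heap A is a plain Nim heap of size 5, so its Grundy value is 5.
Grundy values for heap B (subtraction set {5, 7}):
k:     0  1  2  3  4  5  6  7  8  9
g(k):  0  0  0  0  0  1  1  1  1  1
So g(9) = 1.
Grundy values for heap C (subtraction set {1, 2}):
g(0) = mex{} = 0
g(1) = mex{0} = 1
g(2) = mex{0,1} = 2
g(3) = mex{1,2} = 0
g(4) = mex{0,2} = 1
g(5) = mex{0,1} = 2
g(6) = mex{1,2} = 0
g(7) = mex{0,2} = 1
g(8) = mex{0,1} = 2
g(9) = mex{1,2} = 0
So g(9) = 0.
By the Sprague-Grundy theorem, the Grundy value of a sum of independent games is the XOR of the component values.
Combined value = 5 ⊕ 1 ⊕ 0 = 4.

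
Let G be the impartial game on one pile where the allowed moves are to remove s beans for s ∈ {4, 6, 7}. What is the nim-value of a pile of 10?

2

Grundy values for subtraction set {4, 6, 7}:
k:     0  1  2  3  4  5  6  7  8  9 10
g(k):  0  0  0  0  1  1  1  1  2  2  2
So g(10) = 2.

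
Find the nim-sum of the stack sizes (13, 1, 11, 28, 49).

42

Compute the nim-sum pairwise:
13 ^ 1 = 12
12 ^ 11 = 7
7 ^ 28 = 27
27 ^ 49 = 42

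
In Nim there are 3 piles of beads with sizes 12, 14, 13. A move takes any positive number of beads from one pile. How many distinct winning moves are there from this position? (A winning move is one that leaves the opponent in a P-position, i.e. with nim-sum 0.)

Compute the nim-sum pairwise:
12 ⊕ 14 = 2
2 ⊕ 13 = 15
The overall nim-sum is X = 15. A pile of size p has a winning move iff p XOR X < p (reduce it to p XOR X).
  12: 12 XOR 15 = 3 < 12 — winning move (to 3).
  14: 14 XOR 15 = 1 < 14 — winning move (to 1).
  13: 13 XOR 15 = 2 < 13 — winning move (to 2).
That gives 3 winning moves.

3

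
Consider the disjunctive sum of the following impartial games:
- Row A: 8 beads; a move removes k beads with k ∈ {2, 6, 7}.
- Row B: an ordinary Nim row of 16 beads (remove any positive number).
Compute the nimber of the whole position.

18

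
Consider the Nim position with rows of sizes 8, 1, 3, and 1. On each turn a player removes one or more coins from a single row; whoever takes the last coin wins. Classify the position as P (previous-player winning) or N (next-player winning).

Compute the nim-sum pairwise:
8 ⊕ 1 = 9
9 ⊕ 3 = 10
10 ⊕ 1 = 11
The nim-sum is 11 ≠ 0, so this is an N-position: the player to move can win.

N-position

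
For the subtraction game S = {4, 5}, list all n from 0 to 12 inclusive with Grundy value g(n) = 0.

0, 1, 2, 3, 9, 10, 11, 12

Compute g(0), g(1), … for moves {4, 5}:
k:     0  1  2  3  4  5  6  7  8  9 10 11 12
g(k):  0  0  0  0  1  1  1  1  2  0  0  0  0
The P-positions (g = 0) in 0..12 are 0, 1, 2, 3, 9, 10, 11, 12.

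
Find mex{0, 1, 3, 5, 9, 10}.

2

The values 0, 1 are all present; 2 is the first non-negative integer missing from the set.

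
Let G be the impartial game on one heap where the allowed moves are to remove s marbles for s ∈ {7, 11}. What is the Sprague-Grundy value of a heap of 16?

Compute g(0), g(1), … for moves {7, 11}:
k:     0  1  2  3  4  5  6  7  8  9 10 11 12 13 14 15 16
g(k):  0  0  0  0  0  0  0  1  1  1  1  1  1  1  2  2  2
So g(16) = 2.

2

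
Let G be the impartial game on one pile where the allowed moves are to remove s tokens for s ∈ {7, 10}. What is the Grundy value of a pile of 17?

Grundy values for subtraction set {7, 10}:
k:     0  1  2  3  4  5  6  7  8  9 10 11 12 13 14 15 16 17
g(k):  0  0  0  0  0  0  0  1  1  1  1  1  1  1  2  2  2  0
So g(17) = 0.

0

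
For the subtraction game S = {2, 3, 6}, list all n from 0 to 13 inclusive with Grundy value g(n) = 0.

0, 1, 5, 9, 10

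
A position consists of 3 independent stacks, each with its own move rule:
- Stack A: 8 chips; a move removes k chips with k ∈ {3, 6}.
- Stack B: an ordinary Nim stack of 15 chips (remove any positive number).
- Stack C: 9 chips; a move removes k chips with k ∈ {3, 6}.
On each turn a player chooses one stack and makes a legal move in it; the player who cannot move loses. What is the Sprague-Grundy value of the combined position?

For stack A, compute g(0), g(1), … with moves {3, 6}:
k:     0  1  2  3  4  5  6  7  8
g(k):  0  0  0  1  1  1  2  2  2
So g(8) = 2.
Stack B is a plain Nim stack of size 15, so its Grundy value is 15.
For stack C, compute g(0), g(1), … with moves {3, 6}:
k:     0  1  2  3  4  5  6  7  8  9
g(k):  0  0  0  1  1  1  2  2  2  0
So g(9) = 0.
By the Sprague-Grundy theorem, the Grundy value of a sum of independent games is the XOR of the component values.
Combined value = 2 XOR 15 XOR 0 = 13.

13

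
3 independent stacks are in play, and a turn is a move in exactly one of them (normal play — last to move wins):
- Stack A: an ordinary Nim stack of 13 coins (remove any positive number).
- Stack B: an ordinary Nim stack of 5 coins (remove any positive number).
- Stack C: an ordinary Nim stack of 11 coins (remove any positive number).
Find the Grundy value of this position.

3

Stack A is a plain Nim stack of size 13, so its Grundy value is 13.
Stack B is a plain Nim stack of size 5, so its Grundy value is 5.
Stack C is a plain Nim stack of size 11, so its Grundy value is 11.
The value of a disjunctive sum is the nim-sum of the parts.
Combined value = 13 ⊕ 5 ⊕ 11 = 3.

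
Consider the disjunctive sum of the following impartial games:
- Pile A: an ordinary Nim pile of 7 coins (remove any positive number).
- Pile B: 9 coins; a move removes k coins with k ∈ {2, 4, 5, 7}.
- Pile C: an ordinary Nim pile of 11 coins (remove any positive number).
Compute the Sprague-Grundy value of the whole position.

12

Pile A is a plain Nim pile of size 7, so its Grundy value is 7.
Grundy values for pile B (subtraction set {2, 4, 5, 7}):
k:     0  1  2  3  4  5  6  7  8  9
g(k):  0  0  1  1  2  2  3  3  4  0
So g(9) = 0.
Pile C is a plain Nim pile of size 11, so its Grundy value is 11.
By the Sprague-Grundy theorem, the Grundy value of a sum of independent games is the XOR of the component values.
Combined value = 7 XOR 0 XOR 11 = 12.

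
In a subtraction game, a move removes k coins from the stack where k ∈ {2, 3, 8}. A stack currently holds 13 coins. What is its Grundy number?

1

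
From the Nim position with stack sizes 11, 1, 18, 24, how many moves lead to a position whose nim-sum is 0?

Compute the nim-sum pairwise:
11 XOR 1 = 10
10 XOR 18 = 24
24 XOR 24 = 0
The nim-sum is already 0, so every move leaves a nonzero nim-sum — there are no winning moves.

0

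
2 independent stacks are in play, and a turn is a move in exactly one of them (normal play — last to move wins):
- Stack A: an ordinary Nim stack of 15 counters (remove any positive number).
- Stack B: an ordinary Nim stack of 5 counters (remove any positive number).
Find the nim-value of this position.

Stack A is a plain Nim stack of size 15, so its Grundy value is 15.
Stack B is a plain Nim stack of size 5, so its Grundy value is 5.
The value of a disjunctive sum is the nim-sum of the parts.
Combined value = 15 XOR 5 = 10.

10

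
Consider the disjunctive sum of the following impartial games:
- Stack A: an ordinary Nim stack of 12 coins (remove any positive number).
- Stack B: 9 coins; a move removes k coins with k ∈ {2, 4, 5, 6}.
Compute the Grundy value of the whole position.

Stack A is a plain Nim stack of size 12, so its Grundy value is 12.
Grundy values for stack B (subtraction set {2, 4, 5, 6}):
k:     0  1  2  3  4  5  6  7  8  9
g(k):  0  0  1  1  2  2  3  3  0  0
So g(9) = 0.
The value of a disjunctive sum is the nim-sum of the parts.
Combined value = 12 ⊕ 0 = 12.

12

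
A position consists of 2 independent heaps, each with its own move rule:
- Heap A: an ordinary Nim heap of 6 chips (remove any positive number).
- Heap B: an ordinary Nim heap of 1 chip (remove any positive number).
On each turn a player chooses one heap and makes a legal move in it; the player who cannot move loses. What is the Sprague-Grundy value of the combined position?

7

Heap A is a plain Nim heap of size 6, so its Grundy value is 6.
Heap B is a plain Nim heap of size 1, so its Grundy value is 1.
By the Sprague-Grundy theorem, the Grundy value of a sum of independent games is the XOR of the component values.
Combined value = 6 XOR 1 = 7.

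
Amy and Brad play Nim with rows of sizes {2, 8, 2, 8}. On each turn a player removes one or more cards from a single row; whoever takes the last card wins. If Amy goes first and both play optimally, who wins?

Compute the nim-sum pairwise:
2 XOR 8 = 10
10 XOR 2 = 8
8 XOR 8 = 0
The nim-sum is 0, so this is a P-position: the player to move is in a losing position under optimal play; Amy is about to move from it and so loses — Brad wins.

Brad wins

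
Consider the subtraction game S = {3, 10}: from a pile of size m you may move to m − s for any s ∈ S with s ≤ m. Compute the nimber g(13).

Compute g(0), g(1), … for moves {3, 10}:
g(0) = mex{} = 0
g(1) = mex{} = 0
g(2) = mex{} = 0
g(3) = mex{0} = 1
g(4) = mex{0} = 1
g(5) = mex{0} = 1
g(6) = mex{1} = 0
g(7) = mex{1} = 0
g(8) = mex{1} = 0
g(9) = mex{0} = 1
g(10) = mex{0} = 1
g(11) = mex{0} = 1
g(12) = mex{0,1} = 2
g(13) = mex{1} = 0
So g(13) = 0.

0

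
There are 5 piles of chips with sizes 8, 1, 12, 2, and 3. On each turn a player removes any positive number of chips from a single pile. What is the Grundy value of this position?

Nim-sum: 8 ⊕ 1 ⊕ 12 ⊕ 2 ⊕ 3 = 4.

4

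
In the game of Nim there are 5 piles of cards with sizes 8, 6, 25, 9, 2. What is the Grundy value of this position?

Compute the nim-sum pairwise:
8 XOR 6 = 14
14 XOR 25 = 23
23 XOR 9 = 30
30 XOR 2 = 28

28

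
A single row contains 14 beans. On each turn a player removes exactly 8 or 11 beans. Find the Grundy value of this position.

1

Compute g(0), g(1), … for moves {8, 11}:
k:     0  1  2  3  4  5  6  7  8  9 10 11 12 13 14
g(k):  0  0  0  0  0  0  0  0  1  1  1  1  1  1  1
So g(14) = 1.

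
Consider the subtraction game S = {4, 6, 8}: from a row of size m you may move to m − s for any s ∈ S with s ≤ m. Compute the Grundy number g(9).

Compute g(0), g(1), … for moves {4, 6, 8}:
g(0) = mex{} = 0
g(1) = mex{} = 0
g(2) = mex{} = 0
g(3) = mex{} = 0
g(4) = mex{0} = 1
g(5) = mex{0} = 1
g(6) = mex{0} = 1
g(7) = mex{0} = 1
g(8) = mex{0,1} = 2
g(9) = mex{0,1} = 2
So g(9) = 2.

2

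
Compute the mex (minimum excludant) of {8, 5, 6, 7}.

0 is not in the set, so the mex is 0.

0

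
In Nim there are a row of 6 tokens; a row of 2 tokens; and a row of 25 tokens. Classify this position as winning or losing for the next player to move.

Winning position

Write each in binary and XOR column by column:
  00110  (6)
  00010  (2)
  11001  (25)
  -----
  11101  (29)
The nim-sum is 29 ≠ 0, so this is an N-position: the player to move can win.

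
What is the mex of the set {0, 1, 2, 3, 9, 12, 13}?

The values 0, 1, 2, 3 are all present; 4 is the first non-negative integer missing from the set.

4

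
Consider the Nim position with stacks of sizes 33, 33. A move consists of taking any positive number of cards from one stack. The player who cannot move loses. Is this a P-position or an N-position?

P-position

Bitwise XOR of the heap sizes:
  100001  (33)
  100001  (33)
  ------
  000000  (0)
The nim-sum is 0, so this is a P-position: the player to move is in a losing position under optimal play.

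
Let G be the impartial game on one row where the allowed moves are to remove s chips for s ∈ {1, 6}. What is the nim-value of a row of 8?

Grundy values for subtraction set {1, 6}:
g(0) = mex{} = 0
g(1) = mex{0} = 1
g(2) = mex{1} = 0
g(3) = mex{0} = 1
g(4) = mex{1} = 0
g(5) = mex{0} = 1
g(6) = mex{0,1} = 2
g(7) = mex{1,2} = 0
g(8) = mex{0} = 1
So g(8) = 1.

1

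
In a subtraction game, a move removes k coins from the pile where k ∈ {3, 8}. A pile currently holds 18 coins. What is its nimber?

0

Build the Grundy sequence with g(k) = mex{g(k−s) : s ∈ {3, 8}, s ≤ k}:
k:     0  1  2  3  4  5  6  7  8  9 10 11 12 13 14 15 16 17 18
g(k):  0  0  0  1  1  1  0  0  2  1  1  0  0  0  1  1  1  0  0
So g(18) = 0.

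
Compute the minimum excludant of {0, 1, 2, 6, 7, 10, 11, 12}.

The values 0, 1, 2 are all present; 3 is the first non-negative integer missing from the set.

3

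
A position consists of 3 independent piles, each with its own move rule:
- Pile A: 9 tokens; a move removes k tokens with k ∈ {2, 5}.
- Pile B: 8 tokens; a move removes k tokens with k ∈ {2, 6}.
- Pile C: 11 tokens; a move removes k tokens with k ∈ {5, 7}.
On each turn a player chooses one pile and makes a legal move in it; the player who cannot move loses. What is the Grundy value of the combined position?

For pile A, compute g(0), g(1), … with moves {2, 5}:
g(0) = mex{} = 0
g(1) = mex{} = 0
g(2) = mex{0} = 1
g(3) = mex{0} = 1
g(4) = mex{1} = 0
g(5) = mex{0,1} = 2
g(6) = mex{0} = 1
g(7) = mex{1,2} = 0
g(8) = mex{1} = 0
g(9) = mex{0} = 1
So g(9) = 1.
Grundy values for pile B (subtraction set {2, 6}):
g(0) = mex{} = 0
g(1) = mex{} = 0
g(2) = mex{0} = 1
g(3) = mex{0} = 1
g(4) = mex{1} = 0
g(5) = mex{1} = 0
g(6) = mex{0} = 1
g(7) = mex{0} = 1
g(8) = mex{1} = 0
So g(8) = 0.
Grundy values for pile C (subtraction set {5, 7}):
g(0) = mex{} = 0
g(1) = mex{} = 0
g(2) = mex{} = 0
g(3) = mex{} = 0
g(4) = mex{} = 0
g(5) = mex{0} = 1
g(6) = mex{0} = 1
g(7) = mex{0} = 1
g(8) = mex{0} = 1
g(9) = mex{0} = 1
g(10) = mex{0,1} = 2
g(11) = mex{0,1} = 2
So g(11) = 2.
The value of a disjunctive sum is the nim-sum of the parts.
Combined value = 1 XOR 0 XOR 2 = 3.

3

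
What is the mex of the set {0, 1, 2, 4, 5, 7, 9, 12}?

3

The values 0, 1, 2 are all present; 3 is the first non-negative integer missing from the set.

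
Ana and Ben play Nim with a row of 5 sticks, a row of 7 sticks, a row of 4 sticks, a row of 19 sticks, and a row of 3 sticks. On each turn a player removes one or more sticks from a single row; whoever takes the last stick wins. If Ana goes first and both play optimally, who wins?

Ana wins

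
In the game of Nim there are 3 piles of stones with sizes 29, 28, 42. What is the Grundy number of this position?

Compute the nim-sum pairwise:
29 ⊕ 28 = 1
1 ⊕ 42 = 43

43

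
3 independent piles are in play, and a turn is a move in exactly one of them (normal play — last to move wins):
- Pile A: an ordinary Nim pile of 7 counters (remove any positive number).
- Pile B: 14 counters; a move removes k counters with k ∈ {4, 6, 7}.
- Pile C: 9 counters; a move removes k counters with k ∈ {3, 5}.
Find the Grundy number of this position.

7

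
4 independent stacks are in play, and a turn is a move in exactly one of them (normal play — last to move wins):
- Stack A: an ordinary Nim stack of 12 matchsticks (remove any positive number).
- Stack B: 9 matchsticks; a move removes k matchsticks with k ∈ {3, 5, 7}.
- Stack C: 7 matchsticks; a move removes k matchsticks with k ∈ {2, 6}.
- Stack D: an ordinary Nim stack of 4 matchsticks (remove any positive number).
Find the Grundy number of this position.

Stack A is a plain Nim stack of size 12, so its Grundy value is 12.
Grundy values for stack B (subtraction set {3, 5, 7}):
g(0) = mex{} = 0
g(1) = mex{} = 0
g(2) = mex{} = 0
g(3) = mex{0} = 1
g(4) = mex{0} = 1
g(5) = mex{0} = 1
g(6) = mex{0,1} = 2
g(7) = mex{0,1} = 2
g(8) = mex{0,1} = 2
g(9) = mex{0,1,2} = 3
So g(9) = 3.
Grundy values for stack C (subtraction set {2, 6}):
k:     0  1  2  3  4  5  6  7
g(k):  0  0  1  1  0  0  1  1
So g(7) = 1.
Stack D is a plain Nim stack of size 4, so its Grundy value is 4.
The value of a disjunctive sum is the nim-sum of the parts.
Combined value = 12 ⊕ 3 ⊕ 1 ⊕ 4 = 10.

10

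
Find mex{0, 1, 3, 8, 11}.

2

The values 0, 1 are all present; 2 is the first non-negative integer missing from the set.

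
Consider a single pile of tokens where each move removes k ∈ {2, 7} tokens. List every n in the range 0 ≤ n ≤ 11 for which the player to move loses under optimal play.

Compute g(0), g(1), … for moves {2, 7}:
g(0) = mex{} = 0
g(1) = mex{} = 0
g(2) = mex{0} = 1
g(3) = mex{0} = 1
g(4) = mex{1} = 0
g(5) = mex{1} = 0
g(6) = mex{0} = 1
g(7) = mex{0} = 1
g(8) = mex{0,1} = 2
g(9) = mex{1} = 0
g(10) = mex{1,2} = 0
g(11) = mex{0} = 1
The P-positions (g = 0) in 0..11 are 0, 1, 4, 5, 9, 10.

0, 1, 4, 5, 9, 10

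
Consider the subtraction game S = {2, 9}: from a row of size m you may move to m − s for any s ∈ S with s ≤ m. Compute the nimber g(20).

Compute g(0), g(1), … for moves {2, 9}:
k:     0  1  2  3  4  5  6  7  8  9 10 11 12 13 14 15 16 17 18 19 20
g(k):  0  0  1  1  0  0  1  1  0  2  1  0  0  1  1  0  0  1  1  0  2
So g(20) = 2.

2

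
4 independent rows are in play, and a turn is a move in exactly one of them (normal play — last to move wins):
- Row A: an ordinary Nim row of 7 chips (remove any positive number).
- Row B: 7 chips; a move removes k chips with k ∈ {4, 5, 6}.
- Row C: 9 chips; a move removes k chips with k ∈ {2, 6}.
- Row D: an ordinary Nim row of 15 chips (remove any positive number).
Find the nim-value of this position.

Row A is a plain Nim row of size 7, so its Grundy value is 7.
For row B, compute g(0), g(1), … with moves {4, 5, 6}:
g(0) = mex{} = 0
g(1) = mex{} = 0
g(2) = mex{} = 0
g(3) = mex{} = 0
g(4) = mex{0} = 1
g(5) = mex{0} = 1
g(6) = mex{0} = 1
g(7) = mex{0} = 1
So g(7) = 1.
For row C, compute g(0), g(1), … with moves {2, 6}:
g(0) = mex{} = 0
g(1) = mex{} = 0
g(2) = mex{0} = 1
g(3) = mex{0} = 1
g(4) = mex{1} = 0
g(5) = mex{1} = 0
g(6) = mex{0} = 1
g(7) = mex{0} = 1
g(8) = mex{1} = 0
g(9) = mex{1} = 0
So g(9) = 0.
Row D is a plain Nim row of size 15, so its Grundy value is 15.
By the Sprague-Grundy theorem, the Grundy value of a sum of independent games is the XOR of the component values.
Combined value = 7 ⊕ 1 ⊕ 0 ⊕ 15 = 9.

9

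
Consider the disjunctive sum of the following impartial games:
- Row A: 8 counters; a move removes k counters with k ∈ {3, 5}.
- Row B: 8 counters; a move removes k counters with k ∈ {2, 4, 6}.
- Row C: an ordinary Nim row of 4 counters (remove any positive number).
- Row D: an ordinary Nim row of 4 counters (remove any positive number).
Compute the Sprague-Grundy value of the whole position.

0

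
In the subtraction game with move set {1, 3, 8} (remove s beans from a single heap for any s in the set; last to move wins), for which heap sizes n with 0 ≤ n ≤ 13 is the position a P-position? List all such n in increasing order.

0, 2, 4, 6, 11, 13

Compute g(0), g(1), … for moves {1, 3, 8}:
g(0) = mex{} = 0
g(1) = mex{0} = 1
g(2) = mex{1} = 0
g(3) = mex{0} = 1
g(4) = mex{1} = 0
g(5) = mex{0} = 1
g(6) = mex{1} = 0
g(7) = mex{0} = 1
g(8) = mex{0,1} = 2
g(9) = mex{0,1,2} = 3
g(10) = mex{0,1,3} = 2
g(11) = mex{1,2} = 0
g(12) = mex{0,3} = 1
g(13) = mex{1,2} = 0
The P-positions (g = 0) in 0..13 are 0, 2, 4, 6, 11, 13.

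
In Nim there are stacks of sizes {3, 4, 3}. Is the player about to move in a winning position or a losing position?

Winning position

Compute the nim-sum pairwise:
3 XOR 4 = 7
7 XOR 3 = 4
The nim-sum is 4 ≠ 0, so this is an N-position: the player to move can win.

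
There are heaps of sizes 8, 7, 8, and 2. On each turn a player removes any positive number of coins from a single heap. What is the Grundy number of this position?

5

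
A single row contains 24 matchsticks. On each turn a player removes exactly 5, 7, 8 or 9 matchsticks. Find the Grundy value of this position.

2

Grundy values for subtraction set {5, 7, 8, 9}:
k:     0  1  2  3  4  5  6  7  8  9 10 11 12 13 14 15 16 17 18 19 20 21 22 23 24
g(k):  0  0  0  0  0  1  1  1  1  1  2  2  2  2  0  0  0  0  0  1  1  1  1  1  2
So g(24) = 2.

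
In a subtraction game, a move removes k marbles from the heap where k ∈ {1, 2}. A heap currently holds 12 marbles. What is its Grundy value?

0

Build the Grundy sequence with g(k) = mex{g(k−s) : s ∈ {1, 2}, s ≤ k}:
k:     0  1  2  3  4  5  6  7  8  9 10 11 12
g(k):  0  1  2  0  1  2  0  1  2  0  1  2  0
So g(12) = 0.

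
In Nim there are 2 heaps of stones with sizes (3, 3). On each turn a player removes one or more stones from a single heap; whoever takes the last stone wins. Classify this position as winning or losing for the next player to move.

Losing position

Nim-sum: 3 XOR 3 = 0.
The nim-sum is 0, so this is a P-position: the player to move is in a losing position under optimal play.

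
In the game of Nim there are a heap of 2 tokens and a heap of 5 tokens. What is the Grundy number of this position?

7

Nim-sum: 2 XOR 5 = 7.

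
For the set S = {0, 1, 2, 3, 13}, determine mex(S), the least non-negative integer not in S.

The values 0, 1, 2, 3 are all present; 4 is the first non-negative integer missing from the set.

4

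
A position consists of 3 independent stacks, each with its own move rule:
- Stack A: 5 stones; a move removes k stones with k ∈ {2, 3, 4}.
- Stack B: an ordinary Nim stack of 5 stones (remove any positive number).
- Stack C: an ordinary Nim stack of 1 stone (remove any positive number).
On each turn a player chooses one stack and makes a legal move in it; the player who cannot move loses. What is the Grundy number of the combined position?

6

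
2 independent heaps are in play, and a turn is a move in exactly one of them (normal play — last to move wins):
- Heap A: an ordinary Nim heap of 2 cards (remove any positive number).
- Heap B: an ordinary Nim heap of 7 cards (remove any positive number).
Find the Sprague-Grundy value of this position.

5

Heap A is a plain Nim heap of size 2, so its Grundy value is 2.
Heap B is a plain Nim heap of size 7, so its Grundy value is 7.
By the Sprague-Grundy theorem, the Grundy value of a sum of independent games is the XOR of the component values.
Combined value = 2 XOR 7 = 5.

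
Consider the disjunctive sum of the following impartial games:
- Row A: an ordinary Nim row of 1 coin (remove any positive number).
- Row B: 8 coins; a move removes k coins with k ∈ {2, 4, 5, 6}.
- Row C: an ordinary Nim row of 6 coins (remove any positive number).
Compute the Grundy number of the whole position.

7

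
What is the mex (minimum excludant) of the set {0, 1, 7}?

2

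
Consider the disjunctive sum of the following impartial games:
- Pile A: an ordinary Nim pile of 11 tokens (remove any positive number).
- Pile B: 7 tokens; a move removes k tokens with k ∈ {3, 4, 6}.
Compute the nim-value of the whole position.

9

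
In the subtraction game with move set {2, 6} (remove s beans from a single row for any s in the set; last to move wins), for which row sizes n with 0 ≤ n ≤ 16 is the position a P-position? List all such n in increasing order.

0, 1, 4, 5, 8, 9, 12, 13, 16

Build the Grundy sequence with g(k) = mex{g(k−s) : s ∈ {2, 6}, s ≤ k}:
k:     0  1  2  3  4  5  6  7  8  9 10 11 12 13 14 15 16
g(k):  0  0  1  1  0  0  1  1  0  0  1  1  0  0  1  1  0
The P-positions (g = 0) in 0..16 are 0, 1, 4, 5, 8, 9, 12, 13, 16.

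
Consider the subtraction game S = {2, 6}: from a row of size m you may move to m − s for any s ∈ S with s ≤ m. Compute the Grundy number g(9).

0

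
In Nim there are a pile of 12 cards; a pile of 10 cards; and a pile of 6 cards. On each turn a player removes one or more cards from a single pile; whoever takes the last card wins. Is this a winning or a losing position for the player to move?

Losing position

Bitwise XOR of the heap sizes:
  1100  (12)
  1010  (10)
  0110  (6)
  ----
  0000  (0)
The nim-sum is 0, so this is a P-position: the player to move is in a losing position under optimal play.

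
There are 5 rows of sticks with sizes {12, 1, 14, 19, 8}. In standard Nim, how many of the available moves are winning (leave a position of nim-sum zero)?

1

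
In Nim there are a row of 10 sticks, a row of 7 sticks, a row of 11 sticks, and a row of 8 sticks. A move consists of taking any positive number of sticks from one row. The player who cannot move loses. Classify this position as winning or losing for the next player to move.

Nim-sum: 10 XOR 7 XOR 11 XOR 8 = 14.
The nim-sum is 14 ≠ 0, so this is an N-position: the player to move can win.

Winning position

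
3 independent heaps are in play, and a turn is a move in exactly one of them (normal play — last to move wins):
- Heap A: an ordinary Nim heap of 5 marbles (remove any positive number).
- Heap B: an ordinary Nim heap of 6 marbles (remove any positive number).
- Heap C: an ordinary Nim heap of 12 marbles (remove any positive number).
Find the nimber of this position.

15

Heap A is a plain Nim heap of size 5, so its Grundy value is 5.
Heap B is a plain Nim heap of size 6, so its Grundy value is 6.
Heap C is a plain Nim heap of size 12, so its Grundy value is 12.
By the Sprague-Grundy theorem, the Grundy value of a sum of independent games is the XOR of the component values.
Combined value = 5 XOR 6 XOR 12 = 15.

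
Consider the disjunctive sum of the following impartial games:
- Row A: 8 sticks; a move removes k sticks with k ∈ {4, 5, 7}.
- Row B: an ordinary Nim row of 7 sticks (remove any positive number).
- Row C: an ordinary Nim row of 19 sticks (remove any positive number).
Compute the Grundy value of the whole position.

22

Build the Grundy sequence for row A with g(k) = mex{g(k−s) : s ∈ {4, 5, 7}, s ≤ k}:
g(0) = mex{} = 0
g(1) = mex{} = 0
g(2) = mex{} = 0
g(3) = mex{} = 0
g(4) = mex{0} = 1
g(5) = mex{0} = 1
g(6) = mex{0} = 1
g(7) = mex{0} = 1
g(8) = mex{0,1} = 2
So g(8) = 2.
Row B is a plain Nim row of size 7, so its Grundy value is 7.
Row C is a plain Nim row of size 19, so its Grundy value is 19.
The value of a disjunctive sum is the nim-sum of the parts.
Combined value = 2 XOR 7 XOR 19 = 22.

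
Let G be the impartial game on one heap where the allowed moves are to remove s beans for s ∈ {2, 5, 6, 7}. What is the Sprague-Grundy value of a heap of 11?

Build the Grundy sequence with g(k) = mex{g(k−s) : s ∈ {2, 5, 6, 7}, s ≤ k}:
g(0) = mex{} = 0
g(1) = mex{} = 0
g(2) = mex{0} = 1
g(3) = mex{0} = 1
g(4) = mex{1} = 0
g(5) = mex{0,1} = 2
g(6) = mex{0} = 1
g(7) = mex{0,1,2} = 3
g(8) = mex{0,1} = 2
g(9) = mex{0,1,3} = 2
g(10) = mex{0,1,2} = 3
g(11) = mex{0,1,2} = 3
So g(11) = 3.

3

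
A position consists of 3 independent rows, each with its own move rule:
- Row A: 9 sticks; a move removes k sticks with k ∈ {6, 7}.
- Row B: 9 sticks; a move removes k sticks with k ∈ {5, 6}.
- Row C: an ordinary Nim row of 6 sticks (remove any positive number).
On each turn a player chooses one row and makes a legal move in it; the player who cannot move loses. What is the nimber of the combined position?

6

For row A, compute g(0), g(1), … with moves {6, 7}:
k:     0  1  2  3  4  5  6  7  8  9
g(k):  0  0  0  0  0  0  1  1  1  1
So g(9) = 1.
Grundy values for row B (subtraction set {5, 6}):
k:     0  1  2  3  4  5  6  7  8  9
g(k):  0  0  0  0  0  1  1  1  1  1
So g(9) = 1.
Row C is a plain Nim row of size 6, so its Grundy value is 6.
The value of a disjunctive sum is the nim-sum of the parts.
Combined value = 1 ⊕ 1 ⊕ 6 = 6.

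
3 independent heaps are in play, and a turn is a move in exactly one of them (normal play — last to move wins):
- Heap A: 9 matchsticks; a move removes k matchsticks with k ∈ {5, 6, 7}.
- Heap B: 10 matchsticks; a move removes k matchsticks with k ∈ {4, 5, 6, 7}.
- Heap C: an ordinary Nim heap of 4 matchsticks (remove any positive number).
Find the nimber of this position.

7

Grundy values for heap A (subtraction set {5, 6, 7}):
k:     0  1  2  3  4  5  6  7  8  9
g(k):  0  0  0  0  0  1  1  1  1  1
So g(9) = 1.
Build the Grundy sequence for heap B with g(k) = mex{g(k−s) : s ∈ {4, 5, 6, 7}, s ≤ k}:
g(0) = mex{} = 0
g(1) = mex{} = 0
g(2) = mex{} = 0
g(3) = mex{} = 0
g(4) = mex{0} = 1
g(5) = mex{0} = 1
g(6) = mex{0} = 1
g(7) = mex{0} = 1
g(8) = mex{0,1} = 2
g(9) = mex{0,1} = 2
g(10) = mex{0,1} = 2
So g(10) = 2.
Heap C is a plain Nim heap of size 4, so its Grundy value is 4.
The value of a disjunctive sum is the nim-sum of the parts.
Combined value = 1 ⊕ 2 ⊕ 4 = 7.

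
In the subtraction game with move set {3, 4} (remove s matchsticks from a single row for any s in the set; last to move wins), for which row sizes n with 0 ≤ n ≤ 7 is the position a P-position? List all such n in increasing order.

0, 1, 2, 7

Build the Grundy sequence with g(k) = mex{g(k−s) : s ∈ {3, 4}, s ≤ k}:
k:     0  1  2  3  4  5  6  7
g(k):  0  0  0  1  1  1  2  0
The P-positions (g = 0) in 0..7 are 0, 1, 2, 7.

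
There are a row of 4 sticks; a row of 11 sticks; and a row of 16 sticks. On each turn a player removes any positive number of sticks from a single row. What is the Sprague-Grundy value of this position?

31

Compute the nim-sum pairwise:
4 ⊕ 11 = 15
15 ⊕ 16 = 31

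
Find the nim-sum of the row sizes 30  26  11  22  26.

3

Nim-sum: 30 XOR 26 XOR 11 XOR 22 XOR 26 = 3.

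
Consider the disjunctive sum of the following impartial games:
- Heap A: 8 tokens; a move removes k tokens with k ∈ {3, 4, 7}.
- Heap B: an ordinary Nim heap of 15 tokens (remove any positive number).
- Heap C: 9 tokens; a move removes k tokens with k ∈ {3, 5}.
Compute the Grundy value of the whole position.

Grundy values for heap A (subtraction set {3, 4, 7}):
k:     0  1  2  3  4  5  6  7  8
g(k):  0  0  0  1  1  1  2  2  2
So g(8) = 2.
Heap B is a plain Nim heap of size 15, so its Grundy value is 15.
Grundy values for heap C (subtraction set {3, 5}):
k:     0  1  2  3  4  5  6  7  8  9
g(k):  0  0  0  1  1  1  2  2  0  0
So g(9) = 0.
The value of a disjunctive sum is the nim-sum of the parts.
Combined value = 2 ⊕ 15 ⊕ 0 = 13.

13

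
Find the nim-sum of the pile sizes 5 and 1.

4

Compute the nim-sum pairwise:
5 ^ 1 = 4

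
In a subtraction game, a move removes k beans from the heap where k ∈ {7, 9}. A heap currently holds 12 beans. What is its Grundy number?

Build the Grundy sequence with g(k) = mex{g(k−s) : s ∈ {7, 9}, s ≤ k}:
g(0) = mex{} = 0
g(1) = mex{} = 0
g(2) = mex{} = 0
g(3) = mex{} = 0
g(4) = mex{} = 0
g(5) = mex{} = 0
g(6) = mex{} = 0
g(7) = mex{0} = 1
g(8) = mex{0} = 1
g(9) = mex{0} = 1
g(10) = mex{0} = 1
g(11) = mex{0} = 1
g(12) = mex{0} = 1
So g(12) = 1.

1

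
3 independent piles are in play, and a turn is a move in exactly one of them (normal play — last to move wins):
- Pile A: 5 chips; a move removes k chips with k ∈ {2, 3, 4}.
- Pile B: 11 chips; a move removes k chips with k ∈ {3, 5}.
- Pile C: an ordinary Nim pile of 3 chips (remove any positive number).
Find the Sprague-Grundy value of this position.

Build the Grundy sequence for pile A with g(k) = mex{g(k−s) : s ∈ {2, 3, 4}, s ≤ k}:
g(0) = mex{} = 0
g(1) = mex{} = 0
g(2) = mex{0} = 1
g(3) = mex{0} = 1
g(4) = mex{0,1} = 2
g(5) = mex{0,1} = 2
So g(5) = 2.
For pile B, compute g(0), g(1), … with moves {3, 5}:
g(0) = mex{} = 0
g(1) = mex{} = 0
g(2) = mex{} = 0
g(3) = mex{0} = 1
g(4) = mex{0} = 1
g(5) = mex{0} = 1
g(6) = mex{0,1} = 2
g(7) = mex{0,1} = 2
g(8) = mex{1} = 0
g(9) = mex{1,2} = 0
g(10) = mex{1,2} = 0
g(11) = mex{0,2} = 1
So g(11) = 1.
Pile C is a plain Nim pile of size 3, so its Grundy value is 3.
The value of a disjunctive sum is the nim-sum of the parts.
Combined value = 2 XOR 1 XOR 3 = 0.

0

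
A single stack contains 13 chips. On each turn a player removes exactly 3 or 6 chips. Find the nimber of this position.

1

Grundy values for subtraction set {3, 6}:
g(0) = mex{} = 0
g(1) = mex{} = 0
g(2) = mex{} = 0
g(3) = mex{0} = 1
g(4) = mex{0} = 1
g(5) = mex{0} = 1
g(6) = mex{0,1} = 2
g(7) = mex{0,1} = 2
g(8) = mex{0,1} = 2
g(9) = mex{1,2} = 0
g(10) = mex{1,2} = 0
g(11) = mex{1,2} = 0
g(12) = mex{0,2} = 1
g(13) = mex{0,2} = 1
So g(13) = 1.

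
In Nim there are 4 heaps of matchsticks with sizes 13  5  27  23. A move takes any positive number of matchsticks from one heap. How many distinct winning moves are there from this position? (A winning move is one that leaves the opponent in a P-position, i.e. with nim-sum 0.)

Compute the nim-sum pairwise:
13 ⊕ 5 = 8
8 ⊕ 27 = 19
19 ⊕ 23 = 4
The overall nim-sum is X = 4. A heap of size p has a winning move iff p XOR X < p (reduce it to p XOR X).
  13: 13 XOR 4 = 9 < 13 — winning move (to 9).
  5: 5 XOR 4 = 1 < 5 — winning move (to 1).
  27: 27 XOR 4 = 31 ≥ 27 — no move.
  23: 23 XOR 4 = 19 < 23 — winning move (to 19).
That gives 3 winning moves.

3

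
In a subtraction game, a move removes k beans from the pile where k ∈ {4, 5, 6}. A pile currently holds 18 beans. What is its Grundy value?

2

Build the Grundy sequence with g(k) = mex{g(k−s) : s ∈ {4, 5, 6}, s ≤ k}:
k:     0  1  2  3  4  5  6  7  8  9 10 11 12 13 14 15 16 17 18
g(k):  0  0  0  0  1  1  1  1  2  2  0  0  0  0  1  1  1  1  2
So g(18) = 2.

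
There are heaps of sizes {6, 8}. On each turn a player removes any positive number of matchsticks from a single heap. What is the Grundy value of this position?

14

Nim-sum: 6 XOR 8 = 14.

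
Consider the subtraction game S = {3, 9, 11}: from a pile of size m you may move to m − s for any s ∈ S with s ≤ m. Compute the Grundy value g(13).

Grundy values for subtraction set {3, 9, 11}:
k:     0  1  2  3  4  5  6  7  8  9 10 11 12 13
g(k):  0  0  0  1  1  1  0  0  0  1  1  1  2  2
So g(13) = 2.

2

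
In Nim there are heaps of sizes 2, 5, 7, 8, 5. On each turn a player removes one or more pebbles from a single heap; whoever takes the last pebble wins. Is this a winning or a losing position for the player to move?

Winning position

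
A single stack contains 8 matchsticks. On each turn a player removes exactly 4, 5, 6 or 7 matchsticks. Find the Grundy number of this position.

2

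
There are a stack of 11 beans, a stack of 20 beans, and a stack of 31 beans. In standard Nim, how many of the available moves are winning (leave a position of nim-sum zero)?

0

Compute the nim-sum pairwise:
11 XOR 20 = 31
31 XOR 31 = 0
The nim-sum is already 0, so every move leaves a nonzero nim-sum — there are no winning moves.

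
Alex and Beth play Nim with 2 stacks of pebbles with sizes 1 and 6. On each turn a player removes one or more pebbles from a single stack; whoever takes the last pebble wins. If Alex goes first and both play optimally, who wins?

Compute the nim-sum pairwise:
1 ⊕ 6 = 7
The nim-sum is 7 ≠ 0, so this is an N-position: the player to move can win; Alex has a winning move.

Alex wins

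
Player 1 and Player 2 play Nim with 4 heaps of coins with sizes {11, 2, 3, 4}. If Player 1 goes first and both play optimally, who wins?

Player 1 wins

Nim-sum: 11 ^ 2 ^ 3 ^ 4 = 14.
The nim-sum is 14 ≠ 0, so this is an N-position: the player to move can win; Player 1 has a winning move.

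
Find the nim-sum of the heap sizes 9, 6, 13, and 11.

9

Nim-sum: 9 XOR 6 XOR 13 XOR 11 = 9.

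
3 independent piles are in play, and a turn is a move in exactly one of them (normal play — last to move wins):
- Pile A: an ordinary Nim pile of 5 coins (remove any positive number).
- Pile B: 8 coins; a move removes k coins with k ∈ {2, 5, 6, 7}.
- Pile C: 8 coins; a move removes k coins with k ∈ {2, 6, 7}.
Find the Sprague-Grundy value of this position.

5

Pile A is a plain Nim pile of size 5, so its Grundy value is 5.
Grundy values for pile B (subtraction set {2, 5, 6, 7}):
g(0) = mex{} = 0
g(1) = mex{} = 0
g(2) = mex{0} = 1
g(3) = mex{0} = 1
g(4) = mex{1} = 0
g(5) = mex{0,1} = 2
g(6) = mex{0} = 1
g(7) = mex{0,1,2} = 3
g(8) = mex{0,1} = 2
So g(8) = 2.
Build the Grundy sequence for pile C with g(k) = mex{g(k−s) : s ∈ {2, 6, 7}, s ≤ k}:
k:     0  1  2  3  4  5  6  7  8
g(k):  0  0  1  1  0  0  1  1  2
So g(8) = 2.
By the Sprague-Grundy theorem, the Grundy value of a sum of independent games is the XOR of the component values.
Combined value = 5 XOR 2 XOR 2 = 5.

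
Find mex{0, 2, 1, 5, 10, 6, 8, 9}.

3

The values 0, 1, 2 are all present; 3 is the first non-negative integer missing from the set.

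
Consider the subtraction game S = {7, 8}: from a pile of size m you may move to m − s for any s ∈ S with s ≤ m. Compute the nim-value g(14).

Grundy values for subtraction set {7, 8}:
g(0) = mex{} = 0
g(1) = mex{} = 0
g(2) = mex{} = 0
g(3) = mex{} = 0
g(4) = mex{} = 0
g(5) = mex{} = 0
g(6) = mex{} = 0
g(7) = mex{0} = 1
g(8) = mex{0} = 1
g(9) = mex{0} = 1
g(10) = mex{0} = 1
g(11) = mex{0} = 1
g(12) = mex{0} = 1
g(13) = mex{0} = 1
g(14) = mex{0,1} = 2
So g(14) = 2.

2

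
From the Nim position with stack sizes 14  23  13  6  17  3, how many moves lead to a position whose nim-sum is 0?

0

Nim-sum: 14 ^ 23 ^ 13 ^ 6 ^ 17 ^ 3 = 0.
The nim-sum is already 0, so every move leaves a nonzero nim-sum — there are no winning moves.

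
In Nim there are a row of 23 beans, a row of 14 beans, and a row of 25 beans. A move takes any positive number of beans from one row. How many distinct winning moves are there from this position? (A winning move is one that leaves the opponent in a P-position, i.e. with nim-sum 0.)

Nim-sum: 23 ^ 14 ^ 25 = 0.
The nim-sum is already 0, so every move leaves a nonzero nim-sum — there are no winning moves.

0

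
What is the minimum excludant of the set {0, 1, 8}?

The values 0, 1 are all present; 2 is the first non-negative integer missing from the set.

2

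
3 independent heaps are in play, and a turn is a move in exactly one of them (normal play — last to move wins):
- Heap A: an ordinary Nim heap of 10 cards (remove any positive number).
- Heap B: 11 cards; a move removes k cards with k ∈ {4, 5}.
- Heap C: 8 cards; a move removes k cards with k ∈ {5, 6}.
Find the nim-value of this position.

11

Heap A is a plain Nim heap of size 10, so its Grundy value is 10.
For heap B, compute g(0), g(1), … with moves {4, 5}:
g(0) = mex{} = 0
g(1) = mex{} = 0
g(2) = mex{} = 0
g(3) = mex{} = 0
g(4) = mex{0} = 1
g(5) = mex{0} = 1
g(6) = mex{0} = 1
g(7) = mex{0} = 1
g(8) = mex{0,1} = 2
g(9) = mex{1} = 0
g(10) = mex{1} = 0
g(11) = mex{1} = 0
So g(11) = 0.
Grundy values for heap C (subtraction set {5, 6}):
k:     0  1  2  3  4  5  6  7  8
g(k):  0  0  0  0  0  1  1  1  1
So g(8) = 1.
The value of a disjunctive sum is the nim-sum of the parts.
Combined value = 10 XOR 0 XOR 1 = 11.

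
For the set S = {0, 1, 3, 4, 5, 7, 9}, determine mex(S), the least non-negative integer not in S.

2

The values 0, 1 are all present; 2 is the first non-negative integer missing from the set.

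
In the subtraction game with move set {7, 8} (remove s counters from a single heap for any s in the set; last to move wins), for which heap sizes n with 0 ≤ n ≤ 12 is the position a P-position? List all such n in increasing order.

Compute g(0), g(1), … for moves {7, 8}:
g(0) = mex{} = 0
g(1) = mex{} = 0
g(2) = mex{} = 0
g(3) = mex{} = 0
g(4) = mex{} = 0
g(5) = mex{} = 0
g(6) = mex{} = 0
g(7) = mex{0} = 1
g(8) = mex{0} = 1
g(9) = mex{0} = 1
g(10) = mex{0} = 1
g(11) = mex{0} = 1
g(12) = mex{0} = 1
The P-positions (g = 0) in 0..12 are 0, 1, 2, 3, 4, 5, 6.

0, 1, 2, 3, 4, 5, 6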